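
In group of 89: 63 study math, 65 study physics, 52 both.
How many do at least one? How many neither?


|A∪B| = 63+65-52 = 76
Neither = 89-76 = 13

At least one: 76; Neither: 13


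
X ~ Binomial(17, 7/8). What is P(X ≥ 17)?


P(X ≥ 17) = Σ P(X=i) for i=17..17
P(X=17) = 232630513987207/2251799813685248
Sum = 232630513987207/2251799813685248

P(X ≥ 17) = 232630513987207/2251799813685248 ≈ 10.33%


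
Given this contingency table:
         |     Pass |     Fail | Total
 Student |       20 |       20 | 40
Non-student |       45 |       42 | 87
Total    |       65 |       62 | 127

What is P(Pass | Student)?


P(Pass | Student) = 20/(20+20) = 20/40 = 1/2

P(Pass|Student) = 1/2 ≈ 50.00%


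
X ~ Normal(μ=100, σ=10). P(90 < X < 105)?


z₁=(90-100)/10=-1.0, z₂=(105-100)/10=0.5
P = Φ(0.5) - Φ(-1.0) = 0.691462 - 0.158655 = 0.532807 ≈ 0.5328

P(90 < X < 105) ≈ 0.5328


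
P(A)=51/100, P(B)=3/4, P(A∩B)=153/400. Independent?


P(A)×P(B) = 153/400
P(A∩B) = 153/400
Equal ✓ → Independent

Yes, independent


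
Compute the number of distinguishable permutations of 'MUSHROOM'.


Letters: 8, freq: {'M': 2, 'U': 1, 'S': 1, 'H': 1, 'R': 1, 'O': 2}
8!/(2!×1!×1!×1!×1!×2!) = 40320/4 = 10080

10080


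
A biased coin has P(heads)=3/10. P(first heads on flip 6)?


Geometric: P(X=6) = (1-p)^(k-1)×p = (7/10)^5×3/10 = 50421/1000000

P(X=6) = 50421/1000000 ≈ 5.04%


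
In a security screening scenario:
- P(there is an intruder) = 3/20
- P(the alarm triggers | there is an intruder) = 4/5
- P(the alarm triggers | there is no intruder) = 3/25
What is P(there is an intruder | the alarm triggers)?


Using Bayes' theorem:
P(A|B) = P(B|A)·P(A) / P(B)

P(the alarm triggers) = 4/5 × 3/20 + 3/25 × 17/20
= 3/25 + 51/500 = 111/500

P(there is an intruder|the alarm triggers) = (3/25) / (111/500) = 20/37

P(there is an intruder|the alarm triggers) = 20/37 ≈ 54.05%


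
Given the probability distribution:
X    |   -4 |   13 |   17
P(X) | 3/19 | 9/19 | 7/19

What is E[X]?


E[X] = Σ x·P(X=x)
= (-4)×(3/19) + (13)×(9/19) + (17)×(7/19)
= 224/19

E[X] = 224/19


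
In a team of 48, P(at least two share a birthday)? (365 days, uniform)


P(all different) = Π(365-i)/365 for i=0..47
= 0.039402
P(match) = 1 - 0.039402 = 0.960598

P ≈ 0.9606 ≈ 96.06%


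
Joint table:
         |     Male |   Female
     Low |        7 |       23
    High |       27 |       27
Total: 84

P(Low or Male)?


P(Low∨Male) = P(Low) + P(Male) - P(Low∧Male)
= (30 + 34 - 7)/84 = 57/84 = 19/28

P = 19/28 ≈ 67.86%


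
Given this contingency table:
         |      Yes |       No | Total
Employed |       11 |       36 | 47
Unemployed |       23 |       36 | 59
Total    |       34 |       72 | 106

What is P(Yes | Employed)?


P(Yes | Employed) = 11/(11+36) = 11/47

P(Yes|Employed) = 11/47 ≈ 23.40%


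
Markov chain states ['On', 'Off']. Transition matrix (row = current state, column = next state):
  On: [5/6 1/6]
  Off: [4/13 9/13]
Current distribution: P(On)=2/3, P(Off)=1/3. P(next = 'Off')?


P(next=Off) = Σᵢ P(now=i)×P(i→Off)
= 2/3×1/6 + 1/3×9/13
= 1/9 + 3/13 = 40/117

P = 40/117 ≈ 0.3419


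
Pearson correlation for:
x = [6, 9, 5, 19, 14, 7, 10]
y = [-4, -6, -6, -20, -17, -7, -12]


n=7, Σx=70, Σy=-72, Σxy=-895, Σx²=848, Σy²=970
r = (7×(-895) - 70×(-72))/√((7×848 - 70²)(7×970 - (-72)²))
= -1225/√(1036×1606) = -1225/√1663816 ≈ -1225/1289.8899 ≈ -0.9497

r ≈ -0.9497


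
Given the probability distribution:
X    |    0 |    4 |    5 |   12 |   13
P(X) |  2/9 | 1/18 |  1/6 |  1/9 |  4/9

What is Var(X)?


E[X] = 49/6
E[X²] = 577/6
Var(X) = E[X²] - (E[X])² = 577/6 - 2401/36 = 1061/36

Var(X) = 1061/36 ≈ 29.4722


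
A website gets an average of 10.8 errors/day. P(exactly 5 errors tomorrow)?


Poisson(λ=10.8): P(X=5) = e^(-λ)×λ^k/k!
= e^(-10.8) × 10.8^5 / 5!
≈ 2.039950341e-05 × 146932.80768 / 120 ≈ 0.024978

P(X=5) ≈ 0.024978 ≈ 2.50%


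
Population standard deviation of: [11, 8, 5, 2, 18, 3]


Mean = 47/6
  (11-47/6)²=361/36
  (8-47/6)²=1/36
  (5-47/6)²=289/36
  (2-47/6)²=1225/36
  (18-47/6)²=3721/36
  (3-47/6)²=841/36
Σ(x-μ)² = 1073/6
σ² = (1073/6)/6 = 1073/36

σ = √(1073/36) ≈ 5.4594


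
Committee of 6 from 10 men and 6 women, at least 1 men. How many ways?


Count by #men:
  1M,5W: C(10,1)×C(6,5)=60
  2M,4W: C(10,2)×C(6,4)=675
  3M,3W: C(10,3)×C(6,3)=2400
  4M,2W: C(10,4)×C(6,2)=3150
  5M,1W: C(10,5)×C(6,1)=1512
  6M,0W: C(10,6)×C(6,0)=210
Total = 8007

8007


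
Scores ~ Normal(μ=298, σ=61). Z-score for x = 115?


z = (x - μ)/σ = (115 - 298)/61 = -3.0

z = -3.0


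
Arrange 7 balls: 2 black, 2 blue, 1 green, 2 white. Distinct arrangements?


7!/(2!×2!×1!×2!) = 630

630


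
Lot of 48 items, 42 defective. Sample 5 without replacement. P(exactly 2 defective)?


Hypergeometric: C(42,2)×C(6,3)/C(48,5)
= 861×20/1712304 = 1435/142692

P(X=2) = 1435/142692 ≈ 1.01%


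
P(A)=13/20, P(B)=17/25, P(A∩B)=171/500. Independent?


P(A)×P(B) = 221/500
P(A∩B) = 171/500
Not equal → NOT independent

No, not independent


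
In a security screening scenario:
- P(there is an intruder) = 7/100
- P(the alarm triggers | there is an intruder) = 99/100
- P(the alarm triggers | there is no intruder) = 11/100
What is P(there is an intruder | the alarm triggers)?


Using Bayes' theorem:
P(A|B) = P(B|A)·P(A) / P(B)

P(the alarm triggers) = 99/100 × 7/100 + 11/100 × 93/100
= 693/10000 + 1023/10000 = 429/2500

P(there is an intruder|the alarm triggers) = (693/10000) / (429/2500) = 21/52

P(there is an intruder|the alarm triggers) = 21/52 ≈ 40.38%


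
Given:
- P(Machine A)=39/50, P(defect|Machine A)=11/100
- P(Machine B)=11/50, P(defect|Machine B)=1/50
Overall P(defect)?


P(B) = Σ P(B|Aᵢ)×P(Aᵢ)
  11/100×39/50 = 429/5000
  1/50×11/50 = 11/2500
Sum = 451/5000

P(defect) = 451/5000 ≈ 9.02%


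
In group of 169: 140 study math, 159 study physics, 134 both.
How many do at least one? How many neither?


|A∪B| = 140+159-134 = 165
Neither = 169-165 = 4

At least one: 165; Neither: 4


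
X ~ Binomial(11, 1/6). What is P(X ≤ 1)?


P(X ≤ 1) = Σ P(X=i) for i=0..1
P(X=0) = 48828125/362797056
P(X=1) = 107421875/362797056
Sum = 9765625/22674816

P(X ≤ 1) = 9765625/22674816 ≈ 43.07%


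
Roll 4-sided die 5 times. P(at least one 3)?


P(no 3)^5 = (3/4)^5 = 243/1024
P(≥1) = 1 - 243/1024 = 781/1024

P = 781/1024 ≈ 76.27%


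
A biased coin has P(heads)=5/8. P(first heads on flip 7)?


Geometric: P(X=7) = (1-p)^(k-1)×p = (3/8)^6×5/8 = 3645/2097152

P(X=7) = 3645/2097152 ≈ 0.17%


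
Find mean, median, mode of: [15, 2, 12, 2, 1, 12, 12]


Sorted: [1, 2, 2, 12, 12, 12, 15]
Mean = 56/7 = 8
Median = 12
Freq: {15: 1, 2: 2, 12: 3, 1: 1}
Mode: [12]

Mean=8, Median=12, Mode=12


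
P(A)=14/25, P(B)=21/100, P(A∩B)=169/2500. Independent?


P(A)×P(B) = 147/1250
P(A∩B) = 169/2500
Not equal → NOT independent

No, not independent


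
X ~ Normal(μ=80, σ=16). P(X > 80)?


z = (80-80)/16 = 0.0
P(X > 80) = 1 - P(Z ≤ 0.0) = 1 - 0.5000 = 0.5000

P(X > 80) ≈ 0.5000


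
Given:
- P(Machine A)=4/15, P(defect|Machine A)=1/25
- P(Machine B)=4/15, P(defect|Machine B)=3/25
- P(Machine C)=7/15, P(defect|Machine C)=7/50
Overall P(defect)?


P(B) = Σ P(B|Aᵢ)×P(Aᵢ)
  1/25×4/15 = 4/375
  3/25×4/15 = 4/125
  7/50×7/15 = 49/750
Sum = 27/250

P(defect) = 27/250 ≈ 10.80%


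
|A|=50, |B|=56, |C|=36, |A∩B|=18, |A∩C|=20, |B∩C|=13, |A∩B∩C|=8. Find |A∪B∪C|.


|A∪B∪C| = 50+56+36-18-20-13+8 = 99

|A∪B∪C| = 99


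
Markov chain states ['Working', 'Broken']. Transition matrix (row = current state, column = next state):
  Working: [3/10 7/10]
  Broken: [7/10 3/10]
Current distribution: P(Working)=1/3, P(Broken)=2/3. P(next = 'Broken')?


P(next=Broken) = Σᵢ P(now=i)×P(i→Broken)
= 1/3×7/10 + 2/3×3/10
= 7/30 + 1/5 = 13/30

P = 13/30 ≈ 0.4333


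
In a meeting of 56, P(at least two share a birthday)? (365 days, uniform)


P(all different) = Π(365-i)/365 for i=0..55
= 0.011668
P(match) = 1 - 0.011668 = 0.988332

P ≈ 0.9883 ≈ 98.83%


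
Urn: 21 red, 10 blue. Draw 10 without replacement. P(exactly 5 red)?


Hypergeometric: C(21,5)×C(10,5)/C(31,10)
= 20349×252/44352165 = 1709316/14784055

P(X=5) = 1709316/14784055 ≈ 11.56%


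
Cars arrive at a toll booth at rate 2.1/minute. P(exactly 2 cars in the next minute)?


Poisson(λ=2.1): P(X=2) = e^(-λ)×λ^k/k!
= e^(-2.1) × 2.1^2 / 2!
≈ 0.1224564283 × 4.41 / 2 ≈ 0.270016

P(X=2) ≈ 0.270016 ≈ 27.00%


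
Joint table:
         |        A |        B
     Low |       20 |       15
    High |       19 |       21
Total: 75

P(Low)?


P(Low) = (20+15)/75 = 35/75 = 7/15

P(Low) = 7/15 ≈ 46.67%


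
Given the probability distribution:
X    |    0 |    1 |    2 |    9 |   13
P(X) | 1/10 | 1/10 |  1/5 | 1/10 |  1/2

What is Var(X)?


E[X] = 79/10
E[X²] = 187/2
Var(X) = E[X²] - (E[X])² = 187/2 - 6241/100 = 3109/100

Var(X) = 3109/100 ≈ 31.0900


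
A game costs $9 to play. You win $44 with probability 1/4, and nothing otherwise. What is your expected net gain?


E[gain] = (44-9)×1/4 + (-9)×3/4
= 35/4 - 27/4 = 2

Expected net gain = $2 ≈ $2.00


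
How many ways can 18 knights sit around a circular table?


Circular arrangements of 18 distinct objects: fix one position to break rotational symmetry.
(n-1)! = 17! = 355687428096000

355687428096000


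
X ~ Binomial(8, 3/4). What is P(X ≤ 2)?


P(X ≤ 2) = Σ P(X=i) for i=0..2
P(X=0) = 1/65536
P(X=1) = 3/8192
P(X=2) = 63/16384
Sum = 277/65536

P(X ≤ 2) = 277/65536 ≈ 0.42%


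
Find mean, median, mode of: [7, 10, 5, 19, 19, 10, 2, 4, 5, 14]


Sorted: [2, 4, 5, 5, 7, 10, 10, 14, 19, 19]
Mean = 95/10 = 19/2
Median = 17/2
Freq: {7: 1, 10: 2, 5: 2, 19: 2, 2: 1, 4: 1, 14: 1}
Mode: [5, 10, 19]

Mean=19/2, Median=17/2, Mode=[5, 10, 19]


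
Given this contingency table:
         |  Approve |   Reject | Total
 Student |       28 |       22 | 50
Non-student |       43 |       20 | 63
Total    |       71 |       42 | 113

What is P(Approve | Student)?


P(Approve | Student) = 28/(28+22) = 28/50 = 14/25

P(Approve|Student) = 14/25 ≈ 56.00%


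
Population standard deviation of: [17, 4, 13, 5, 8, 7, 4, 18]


Mean = 76/8 = 19/2
  (17-19/2)²=225/4
  (4-19/2)²=121/4
  (13-19/2)²=49/4
  (5-19/2)²=81/4
  (8-19/2)²=9/4
  (7-19/2)²=25/4
  (4-19/2)²=121/4
  (18-19/2)²=289/4
Σ(x-μ)² = 230
σ² = 230/8 = 115/4

σ = √(115/4) ≈ 5.3619


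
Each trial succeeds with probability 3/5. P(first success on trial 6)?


Geometric: P(X=6) = (1-p)^(k-1)×p = (2/5)^5×3/5 = 96/15625

P(X=6) = 96/15625 ≈ 0.61%


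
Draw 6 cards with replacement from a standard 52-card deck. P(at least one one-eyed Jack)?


P(not a one-eyed Jack) = 50/52 = 25/26
P(none in 6 draws) = (25/26)^6 = 244140625/308915776
P(≥1 one-eyed Jack) = 1 - 244140625/308915776 = 64775151/308915776

P = 64775151/308915776 ≈ 20.97%


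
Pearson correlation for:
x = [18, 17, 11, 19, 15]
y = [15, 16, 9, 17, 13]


n=5, Σx=80, Σy=70, Σxy=1159, Σx²=1320, Σy²=1020
r = (5×1159 - 80×70)/√((5×1320 - 80²)(5×1020 - 70²))
= 195/√(200×200) = 195/√40000 ≈ 195/200.0000 ≈ 0.9750

r ≈ 0.9750


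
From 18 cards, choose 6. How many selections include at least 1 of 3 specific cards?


Complement: C(18,6) - C(15,6) = 18564 - 5005 = 13559

13559


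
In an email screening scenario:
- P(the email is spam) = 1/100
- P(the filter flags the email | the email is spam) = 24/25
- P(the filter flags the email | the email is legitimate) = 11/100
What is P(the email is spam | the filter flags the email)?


Using Bayes' theorem:
P(A|B) = P(B|A)·P(A) / P(B)

P(the filter flags the email) = 24/25 × 1/100 + 11/100 × 99/100
= 6/625 + 1089/10000 = 237/2000

P(the email is spam|the filter flags the email) = (6/625) / (237/2000) = 32/395

P(the email is spam|the filter flags the email) = 32/395 ≈ 8.10%


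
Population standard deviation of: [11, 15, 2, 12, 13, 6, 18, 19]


Mean = 96/8 = 12
  (11-12)²=1
  (15-12)²=9
  (2-12)²=100
  (12-12)²=0
  (13-12)²=1
  (6-12)²=36
  (18-12)²=36
  (19-12)²=49
Σ(x-μ)² = 232
σ² = 232/8 = 29

σ = √(29) ≈ 5.3852


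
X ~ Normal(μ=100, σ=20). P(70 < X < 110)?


z₁=(70-100)/20=-1.5, z₂=(110-100)/20=0.5
P = Φ(0.5) - Φ(-1.5) = 0.691462 - 0.066807 = 0.624655 ≈ 0.6247

P(70 < X < 110) ≈ 0.6247


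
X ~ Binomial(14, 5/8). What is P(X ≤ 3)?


P(X ≤ 3) = Σ P(X=i) for i=0..3
P(X=0) = 4782969/4398046511104
P(X=1) = 55801305/2199023255552
P(X=2) = 1209028275/4398046511104
P(X=3) = 2015047125/1099511627776
Sum = 4692801177/2199023255552

P(X ≤ 3) = 4692801177/2199023255552 ≈ 0.21%


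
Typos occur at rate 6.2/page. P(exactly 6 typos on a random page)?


Poisson(λ=6.2): P(X=6) = e^(-λ)×λ^k/k!
= e^(-6.2) × 6.2^6 / 6!
≈ 0.002029430636 × 56800.235584 / 720 ≈ 0.160100

P(X=6) ≈ 0.160100 ≈ 16.01%


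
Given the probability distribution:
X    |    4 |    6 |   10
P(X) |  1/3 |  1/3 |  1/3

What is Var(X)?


E[X] = 20/3
E[X²] = 152/3
Var(X) = E[X²] - (E[X])² = 152/3 - 400/9 = 56/9

Var(X) = 56/9 ≈ 6.2222


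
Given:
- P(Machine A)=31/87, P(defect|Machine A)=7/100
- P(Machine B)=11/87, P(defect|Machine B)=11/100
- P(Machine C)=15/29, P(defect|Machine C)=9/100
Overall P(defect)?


P(B) = Σ P(B|Aᵢ)×P(Aᵢ)
  7/100×31/87 = 217/8700
  11/100×11/87 = 121/8700
  9/100×15/29 = 27/580
Sum = 743/8700

P(defect) = 743/8700 ≈ 8.54%


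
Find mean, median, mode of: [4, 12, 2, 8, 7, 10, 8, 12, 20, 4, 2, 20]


Sorted: [2, 2, 4, 4, 7, 8, 8, 10, 12, 12, 20, 20]
Mean = 109/12
Median = 8
Freq: {4: 2, 12: 2, 2: 2, 8: 2, 7: 1, 10: 1, 20: 2}
Mode: [2, 4, 8, 12, 20]

Mean=109/12, Median=8, Mode=[2, 4, 8, 12, 20]


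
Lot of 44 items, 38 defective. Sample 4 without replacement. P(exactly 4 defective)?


Hypergeometric: C(38,4)×C(6,0)/C(44,4)
= 73815×1/135751 = 10545/19393

P(X=4) = 10545/19393 ≈ 54.38%


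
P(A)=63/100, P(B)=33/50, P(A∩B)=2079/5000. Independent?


P(A)×P(B) = 2079/5000
P(A∩B) = 2079/5000
Equal ✓ → Independent

Yes, independent


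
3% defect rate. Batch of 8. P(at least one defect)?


P(all good) = (97/100)^8 = 7837433594376961/10000000000000000
P(≥1 defect) = 2162566405623039/10000000000000000

P = 2162566405623039/10000000000000000 ≈ 21.63%


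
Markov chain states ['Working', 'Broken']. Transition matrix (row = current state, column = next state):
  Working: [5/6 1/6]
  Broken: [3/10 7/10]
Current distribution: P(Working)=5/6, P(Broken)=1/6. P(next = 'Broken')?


P(next=Broken) = Σᵢ P(now=i)×P(i→Broken)
= 5/6×1/6 + 1/6×7/10
= 5/36 + 7/60 = 23/90

P = 23/90 ≈ 0.2556


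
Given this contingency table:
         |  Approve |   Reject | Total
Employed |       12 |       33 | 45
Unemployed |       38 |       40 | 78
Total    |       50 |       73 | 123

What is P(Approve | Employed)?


P(Approve | Employed) = 12/(12+33) = 12/45 = 4/15

P(Approve|Employed) = 4/15 ≈ 26.67%


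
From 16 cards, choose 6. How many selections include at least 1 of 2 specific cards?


Complement: C(16,6) - C(14,6) = 8008 - 3003 = 5005

5005


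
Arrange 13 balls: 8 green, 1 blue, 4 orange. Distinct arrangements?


13!/(8!×1!×4!) = 6435

6435


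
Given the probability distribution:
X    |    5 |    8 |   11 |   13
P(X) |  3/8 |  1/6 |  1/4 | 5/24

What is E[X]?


E[X] = Σ x·P(X=x)
= (5)×(3/8) + (8)×(1/6) + (11)×(1/4) + (13)×(5/24)
= 26/3

E[X] = 26/3


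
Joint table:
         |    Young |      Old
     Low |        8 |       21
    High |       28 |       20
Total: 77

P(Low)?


P(Low) = (8+21)/77 = 29/77

P(Low) = 29/77 ≈ 37.66%


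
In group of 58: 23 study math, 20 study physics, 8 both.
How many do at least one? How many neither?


|A∪B| = 23+20-8 = 35
Neither = 58-35 = 23

At least one: 35; Neither: 23


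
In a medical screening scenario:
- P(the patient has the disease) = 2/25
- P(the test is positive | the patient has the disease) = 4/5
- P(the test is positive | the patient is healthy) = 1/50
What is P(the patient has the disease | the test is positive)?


Using Bayes' theorem:
P(A|B) = P(B|A)·P(A) / P(B)

P(the test is positive) = 4/5 × 2/25 + 1/50 × 23/25
= 8/125 + 23/1250 = 103/1250

P(the patient has the disease|the test is positive) = (8/125) / (103/1250) = 80/103

P(the patient has the disease|the test is positive) = 80/103 ≈ 77.67%


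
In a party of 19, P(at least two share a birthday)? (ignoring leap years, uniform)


P(all different) = Π(365-i)/365 for i=0..18
= 0.620881
P(match) = 1 - 0.620881 = 0.379119

P ≈ 0.3791 ≈ 37.91%


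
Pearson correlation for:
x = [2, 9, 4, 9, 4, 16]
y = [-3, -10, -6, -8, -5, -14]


n=6, Σx=44, Σy=-46, Σxy=-436, Σx²=454, Σy²=430
r = (6×(-436) - 44×(-46))/√((6×454 - 44²)(6×430 - (-46)²))
= -592/√(788×464) = -592/√365632 ≈ -592/604.6751 ≈ -0.9790

r ≈ -0.9790


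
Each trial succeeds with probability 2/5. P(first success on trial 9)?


Geometric: P(X=9) = (1-p)^(k-1)×p = (3/5)^8×2/5 = 13122/1953125

P(X=9) = 13122/1953125 ≈ 0.67%


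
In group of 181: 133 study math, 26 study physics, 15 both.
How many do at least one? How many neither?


|A∪B| = 133+26-15 = 144
Neither = 181-144 = 37

At least one: 144; Neither: 37


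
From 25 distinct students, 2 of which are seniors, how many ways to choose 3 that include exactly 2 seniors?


Choose 2 of the 2 seniors and 1 of the other 23 students:
C(2,2)×C(23,1) = 1×23 = 23

23


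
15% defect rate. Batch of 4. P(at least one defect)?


P(all good) = (17/20)^4 = 83521/160000
P(≥1 defect) = 76479/160000

P = 76479/160000 ≈ 47.80%


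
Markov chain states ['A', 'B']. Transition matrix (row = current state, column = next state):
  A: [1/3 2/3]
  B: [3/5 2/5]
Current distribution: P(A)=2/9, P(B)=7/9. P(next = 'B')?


P(next=B) = Σᵢ P(now=i)×P(i→B)
= 2/9×2/3 + 7/9×2/5
= 4/27 + 14/45 = 62/135

P = 62/135 ≈ 0.4593


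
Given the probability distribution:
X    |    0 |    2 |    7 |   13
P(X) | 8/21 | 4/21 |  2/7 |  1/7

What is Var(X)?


E[X] = 89/21
E[X²] = 817/21
Var(X) = E[X²] - (E[X])² = 817/21 - 7921/441 = 9236/441

Var(X) = 9236/441 ≈ 20.9433


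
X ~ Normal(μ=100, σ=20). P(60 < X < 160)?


z₁=(60-100)/20=-2.0, z₂=(160-100)/20=3.0
P = Φ(3.0) - Φ(-2.0) = 0.998650 - 0.022750 = 0.975900 ≈ 0.9759

P(60 < X < 160) ≈ 0.9759


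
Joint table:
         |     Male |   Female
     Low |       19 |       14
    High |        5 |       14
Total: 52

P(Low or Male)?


P(Low∨Male) = P(Low) + P(Male) - P(Low∧Male)
= (33 + 24 - 19)/52 = 38/52 = 19/26

P = 19/26 ≈ 73.08%


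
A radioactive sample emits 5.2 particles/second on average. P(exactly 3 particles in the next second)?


Poisson(λ=5.2): P(X=3) = e^(-λ)×λ^k/k!
= e^(-5.2) × 5.2^3 / 3!
≈ 0.005516564421 × 140.608 / 6 ≈ 0.129279

P(X=3) ≈ 0.129279 ≈ 12.93%


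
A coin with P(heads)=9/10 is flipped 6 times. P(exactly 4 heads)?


Binomial: P(X=4) = C(6,4)×p^4×(1-p)^2
= 15 × 6561/10000 × 1/100 = 19683/200000

P(X=4) = 19683/200000 ≈ 9.84%


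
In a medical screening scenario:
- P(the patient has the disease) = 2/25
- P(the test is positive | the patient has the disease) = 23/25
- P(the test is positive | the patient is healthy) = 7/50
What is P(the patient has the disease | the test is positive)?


Using Bayes' theorem:
P(A|B) = P(B|A)·P(A) / P(B)

P(the test is positive) = 23/25 × 2/25 + 7/50 × 23/25
= 46/625 + 161/1250 = 253/1250

P(the patient has the disease|the test is positive) = (46/625) / (253/1250) = 4/11

P(the patient has the disease|the test is positive) = 4/11 ≈ 36.36%


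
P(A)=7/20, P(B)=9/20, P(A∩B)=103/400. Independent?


P(A)×P(B) = 63/400
P(A∩B) = 103/400
Not equal → NOT independent

No, not independent


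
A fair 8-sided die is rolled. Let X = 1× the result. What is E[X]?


E[die] = (1+8)/2 = 9/2
E[X] = 1 × 9/2 = 9/2

E[X] = 9/2


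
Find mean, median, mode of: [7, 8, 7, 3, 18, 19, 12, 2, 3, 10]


Sorted: [2, 3, 3, 7, 7, 8, 10, 12, 18, 19]
Mean = 89/10
Median = 15/2
Freq: {7: 2, 8: 1, 3: 2, 18: 1, 19: 1, 12: 1, 2: 1, 10: 1}
Mode: [3, 7]

Mean=89/10, Median=15/2, Mode=[3, 7]


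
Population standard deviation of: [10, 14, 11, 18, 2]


Mean = 55/5 = 11
  (10-11)²=1
  (14-11)²=9
  (11-11)²=0
  (18-11)²=49
  (2-11)²=81
Σ(x-μ)² = 140
σ² = 140/5 = 28

σ = √(28) ≈ 5.2915


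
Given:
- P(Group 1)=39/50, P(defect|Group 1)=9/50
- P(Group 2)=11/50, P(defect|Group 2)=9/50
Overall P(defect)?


P(B) = Σ P(B|Aᵢ)×P(Aᵢ)
  9/50×39/50 = 351/2500
  9/50×11/50 = 99/2500
Sum = 9/50

P(defect) = 9/50 ≈ 18.00%


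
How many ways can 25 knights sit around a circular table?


Circular arrangements of 25 distinct objects: fix one position to break rotational symmetry.
(n-1)! = 24! = 620448401733239439360000

620448401733239439360000


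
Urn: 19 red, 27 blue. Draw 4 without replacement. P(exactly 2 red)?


Hypergeometric: C(19,2)×C(27,2)/C(46,4)
= 171×351/163185 = 20007/54395

P(X=2) = 20007/54395 ≈ 36.78%


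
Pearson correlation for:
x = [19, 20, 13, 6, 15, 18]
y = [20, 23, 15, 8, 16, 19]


n=6, Σx=91, Σy=101, Σxy=1665, Σx²=1515, Σy²=1835
r = (6×1665 - 91×101)/√((6×1515 - 91²)(6×1835 - 101²))
= 799/√(809×809) = 799/√654481 ≈ 799/809.0000 ≈ 0.9876

r ≈ 0.9876


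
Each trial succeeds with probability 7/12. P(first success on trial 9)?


Geometric: P(X=9) = (1-p)^(k-1)×p = (5/12)^8×7/12 = 2734375/5159780352

P(X=9) = 2734375/5159780352 ≈ 0.05%


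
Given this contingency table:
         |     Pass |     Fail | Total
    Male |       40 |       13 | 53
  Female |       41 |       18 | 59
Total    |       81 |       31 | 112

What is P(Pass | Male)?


P(Pass | Male) = 40/(40+13) = 40/53

P(Pass|Male) = 40/53 ≈ 75.47%


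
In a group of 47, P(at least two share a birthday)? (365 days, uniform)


P(all different) = Π(365-i)/365 for i=0..46
= 0.045226
P(match) = 1 - 0.045226 = 0.954774

P ≈ 0.9548 ≈ 95.48%


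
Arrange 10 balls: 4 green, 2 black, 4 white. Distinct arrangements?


10!/(4!×2!×4!) = 3150

3150


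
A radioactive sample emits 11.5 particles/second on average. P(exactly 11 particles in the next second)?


Poisson(λ=11.5): P(X=11) = e^(-λ)×λ^k/k!
= e^(-11.5) × 11.5^11 / 11!
≈ 1.01300936e-05 × 465239139606 / 39916800 ≈ 0.118068

P(X=11) ≈ 0.118068 ≈ 11.81%


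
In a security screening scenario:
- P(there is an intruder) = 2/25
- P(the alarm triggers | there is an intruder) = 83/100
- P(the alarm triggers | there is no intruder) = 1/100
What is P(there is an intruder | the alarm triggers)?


Using Bayes' theorem:
P(A|B) = P(B|A)·P(A) / P(B)

P(the alarm triggers) = 83/100 × 2/25 + 1/100 × 23/25
= 83/1250 + 23/2500 = 189/2500

P(there is an intruder|the alarm triggers) = (83/1250) / (189/2500) = 166/189

P(there is an intruder|the alarm triggers) = 166/189 ≈ 87.83%


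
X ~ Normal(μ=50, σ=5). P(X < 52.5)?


z = (52.5-50)/5 = 0.5
P(Z < 0.5) = 0.6915

P(X < 52.5) ≈ 0.6915


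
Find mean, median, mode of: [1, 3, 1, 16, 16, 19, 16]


Sorted: [1, 1, 3, 16, 16, 16, 19]
Mean = 72/7
Median = 16
Freq: {1: 2, 3: 1, 16: 3, 19: 1}
Mode: [16]

Mean=72/7, Median=16, Mode=16


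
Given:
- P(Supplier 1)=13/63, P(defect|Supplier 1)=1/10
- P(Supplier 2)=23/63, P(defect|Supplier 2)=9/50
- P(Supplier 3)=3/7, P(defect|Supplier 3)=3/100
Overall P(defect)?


P(B) = Σ P(B|Aᵢ)×P(Aᵢ)
  1/10×13/63 = 13/630
  9/50×23/63 = 23/350
  3/100×3/7 = 9/700
Sum = 25/252

P(defect) = 25/252 ≈ 9.92%


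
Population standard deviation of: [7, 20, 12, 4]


Mean = 43/4
  (7-43/4)²=225/16
  (20-43/4)²=1369/16
  (12-43/4)²=25/16
  (4-43/4)²=729/16
Σ(x-μ)² = 587/4
σ² = (587/4)/4 = 587/16

σ = √(587/16) ≈ 6.0570


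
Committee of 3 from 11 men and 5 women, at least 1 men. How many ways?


Count by #men:
  1M,2W: C(11,1)×C(5,2)=110
  2M,1W: C(11,2)×C(5,1)=275
  3M,0W: C(11,3)×C(5,0)=165
Total = 550

550


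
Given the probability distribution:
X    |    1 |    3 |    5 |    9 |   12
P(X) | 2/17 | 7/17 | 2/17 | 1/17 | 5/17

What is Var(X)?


E[X] = 6
E[X²] = 916/17
Var(X) = E[X²] - (E[X])² = 916/17 - 36 = 304/17

Var(X) = 304/17 ≈ 17.8824


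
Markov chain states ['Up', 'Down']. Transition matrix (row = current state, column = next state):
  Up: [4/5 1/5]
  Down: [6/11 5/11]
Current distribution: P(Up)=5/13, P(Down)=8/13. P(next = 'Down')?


P(next=Down) = Σᵢ P(now=i)×P(i→Down)
= 5/13×1/5 + 8/13×5/11
= 1/13 + 40/143 = 51/143

P = 51/143 ≈ 0.3566


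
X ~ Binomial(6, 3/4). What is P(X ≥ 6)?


P(X ≥ 6) = Σ P(X=i) for i=6..6
P(X=6) = 729/4096
Sum = 729/4096

P(X ≥ 6) = 729/4096 ≈ 17.80%


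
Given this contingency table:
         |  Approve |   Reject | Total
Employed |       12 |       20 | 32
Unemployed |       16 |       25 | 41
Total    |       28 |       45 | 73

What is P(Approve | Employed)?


P(Approve | Employed) = 12/(12+20) = 12/32 = 3/8

P(Approve|Employed) = 3/8 ≈ 37.50%


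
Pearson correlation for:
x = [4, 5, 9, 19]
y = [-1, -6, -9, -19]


n=4, Σx=37, Σy=-35, Σxy=-476, Σx²=483, Σy²=479
r = (4×(-476) - 37×(-35))/√((4×483 - 37²)(4×479 - (-35)²))
= -609/√(563×691) = -609/√389033 ≈ -609/623.7251 ≈ -0.9764

r ≈ -0.9764


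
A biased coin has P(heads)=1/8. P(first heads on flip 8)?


Geometric: P(X=8) = (1-p)^(k-1)×p = (7/8)^7×1/8 = 823543/16777216

P(X=8) = 823543/16777216 ≈ 4.91%


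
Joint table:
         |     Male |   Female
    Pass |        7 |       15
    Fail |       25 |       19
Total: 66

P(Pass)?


P(Pass) = (7+15)/66 = 22/66 = 1/3

P(Pass) = 1/3 ≈ 33.33%


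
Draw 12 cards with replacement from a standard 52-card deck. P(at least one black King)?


P(not a black King) = 50/52 = 25/26
P(none in 12 draws) = (25/26)^12 = 59604644775390625/95428956661682176
P(≥1 black King) = 1 - 59604644775390625/95428956661682176 = 35824311886291551/95428956661682176

P = 35824311886291551/95428956661682176 ≈ 37.54%


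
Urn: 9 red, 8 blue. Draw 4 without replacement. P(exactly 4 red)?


Hypergeometric: C(9,4)×C(8,0)/C(17,4)
= 126×1/2380 = 9/170

P(X=4) = 9/170 ≈ 5.29%


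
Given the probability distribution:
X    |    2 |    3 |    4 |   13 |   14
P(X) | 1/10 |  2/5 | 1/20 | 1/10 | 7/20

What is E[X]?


E[X] = Σ x·P(X=x)
= (2)×(1/10) + (3)×(2/5) + (4)×(1/20) + (13)×(1/10) + (14)×(7/20)
= 39/5

E[X] = 39/5


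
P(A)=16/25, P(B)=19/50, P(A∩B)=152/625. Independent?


P(A)×P(B) = 152/625
P(A∩B) = 152/625
Equal ✓ → Independent

Yes, independent


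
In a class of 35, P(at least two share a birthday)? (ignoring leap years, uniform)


P(all different) = Π(365-i)/365 for i=0..34
= 0.185617
P(match) = 1 - 0.185617 = 0.814383

P ≈ 0.8144 ≈ 81.44%


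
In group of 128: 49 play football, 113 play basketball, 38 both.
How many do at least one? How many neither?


|A∪B| = 49+113-38 = 124
Neither = 128-124 = 4

At least one: 124; Neither: 4


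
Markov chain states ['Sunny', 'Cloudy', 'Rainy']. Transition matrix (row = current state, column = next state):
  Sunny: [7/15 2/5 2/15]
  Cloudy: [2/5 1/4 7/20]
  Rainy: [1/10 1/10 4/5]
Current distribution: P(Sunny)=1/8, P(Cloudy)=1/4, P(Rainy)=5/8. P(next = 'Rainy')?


P(next=Rainy) = Σᵢ P(now=i)×P(i→Rainy)
= 1/8×2/15 + 1/4×7/20 + 5/8×4/5
= 1/60 + 7/80 + 1/2 = 29/48

P = 29/48 ≈ 0.6042


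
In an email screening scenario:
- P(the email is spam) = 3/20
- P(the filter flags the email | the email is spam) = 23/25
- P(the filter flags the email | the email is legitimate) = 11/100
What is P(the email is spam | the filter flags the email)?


Using Bayes' theorem:
P(A|B) = P(B|A)·P(A) / P(B)

P(the filter flags the email) = 23/25 × 3/20 + 11/100 × 17/20
= 69/500 + 187/2000 = 463/2000

P(the email is spam|the filter flags the email) = (69/500) / (463/2000) = 276/463

P(the email is spam|the filter flags the email) = 276/463 ≈ 59.61%


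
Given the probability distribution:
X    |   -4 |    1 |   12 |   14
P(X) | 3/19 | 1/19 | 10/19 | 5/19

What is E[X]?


E[X] = Σ x·P(X=x)
= (-4)×(3/19) + (1)×(1/19) + (12)×(10/19) + (14)×(5/19)
= 179/19

E[X] = 179/19


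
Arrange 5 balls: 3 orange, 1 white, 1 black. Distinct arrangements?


5!/(3!×1!×1!) = 20

20


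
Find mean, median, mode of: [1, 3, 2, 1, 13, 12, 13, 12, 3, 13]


Sorted: [1, 1, 2, 3, 3, 12, 12, 13, 13, 13]
Mean = 73/10
Median = 15/2
Freq: {1: 2, 3: 2, 2: 1, 13: 3, 12: 2}
Mode: [13]

Mean=73/10, Median=15/2, Mode=13


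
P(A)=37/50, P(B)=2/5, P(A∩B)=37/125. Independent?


P(A)×P(B) = 37/125
P(A∩B) = 37/125
Equal ✓ → Independent

Yes, independent


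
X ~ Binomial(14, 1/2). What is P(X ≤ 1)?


P(X ≤ 1) = Σ P(X=i) for i=0..1
P(X=0) = 1/16384
P(X=1) = 7/8192
Sum = 15/16384

P(X ≤ 1) = 15/16384 ≈ 0.09%


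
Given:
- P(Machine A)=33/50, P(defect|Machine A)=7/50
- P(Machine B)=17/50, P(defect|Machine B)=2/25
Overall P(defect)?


P(B) = Σ P(B|Aᵢ)×P(Aᵢ)
  7/50×33/50 = 231/2500
  2/25×17/50 = 17/625
Sum = 299/2500

P(defect) = 299/2500 ≈ 11.96%


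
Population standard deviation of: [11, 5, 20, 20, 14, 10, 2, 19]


Mean = 101/8
  (11-101/8)²=169/64
  (5-101/8)²=3721/64
  (20-101/8)²=3481/64
  (20-101/8)²=3481/64
  (14-101/8)²=121/64
  (10-101/8)²=441/64
  (2-101/8)²=7225/64
  (19-101/8)²=2601/64
Σ(x-μ)² = 2655/8
σ² = (2655/8)/8 = 2655/64

σ = √(2655/64) ≈ 6.4408


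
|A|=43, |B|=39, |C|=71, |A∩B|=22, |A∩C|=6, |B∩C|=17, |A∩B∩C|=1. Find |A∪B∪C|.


|A∪B∪C| = 43+39+71-22-6-17+1 = 109

|A∪B∪C| = 109


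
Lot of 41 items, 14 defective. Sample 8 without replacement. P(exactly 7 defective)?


Hypergeometric: C(14,7)×C(27,1)/C(41,8)
= 3432×27/95548245 = 2376/2449955

P(X=7) = 2376/2449955 ≈ 0.10%


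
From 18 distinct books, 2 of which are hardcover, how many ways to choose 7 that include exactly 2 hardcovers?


Choose 2 of the 2 hardcovers and 5 of the other 16 books:
C(2,2)×C(16,5) = 1×4368 = 4368

4368


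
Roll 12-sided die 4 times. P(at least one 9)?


P(no 9)^4 = (11/12)^4 = 14641/20736
P(≥1) = 1 - 14641/20736 = 6095/20736

P = 6095/20736 ≈ 29.39%


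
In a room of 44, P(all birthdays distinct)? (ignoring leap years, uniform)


P(all different) = Π(365-i)/365 for i=0..43
= (365/365)×(364/365)×...×(322/365)
= 0.067115

P ≈ 0.0671 ≈ 6.71%


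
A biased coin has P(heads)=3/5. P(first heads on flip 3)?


Geometric: P(X=3) = (1-p)^(k-1)×p = (2/5)^2×3/5 = 12/125

P(X=3) = 12/125 ≈ 9.60%


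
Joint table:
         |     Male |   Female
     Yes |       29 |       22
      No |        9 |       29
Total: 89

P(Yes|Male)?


P(Yes|Male) = 29/(29+9) = 29/38

P = 29/38 ≈ 76.32%


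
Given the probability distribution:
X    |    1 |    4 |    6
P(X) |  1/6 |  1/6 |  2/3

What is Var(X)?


E[X] = 29/6
E[X²] = 161/6
Var(X) = E[X²] - (E[X])² = 161/6 - 841/36 = 125/36

Var(X) = 125/36 ≈ 3.4722


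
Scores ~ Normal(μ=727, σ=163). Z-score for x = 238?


z = (x - μ)/σ = (238 - 727)/163 = -3.0

z = -3.0


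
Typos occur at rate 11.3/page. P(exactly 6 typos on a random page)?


Poisson(λ=11.3): P(X=6) = e^(-λ)×λ^k/k!
= e^(-11.3) × 11.3^6 / 6!
≈ 1.237292426e-05 × 2081951.75261 / 720 ≈ 0.035778

P(X=6) ≈ 0.035778 ≈ 3.58%


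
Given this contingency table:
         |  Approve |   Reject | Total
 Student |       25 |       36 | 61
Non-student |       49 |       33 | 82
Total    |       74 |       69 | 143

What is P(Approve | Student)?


P(Approve | Student) = 25/(25+36) = 25/61

P(Approve|Student) = 25/61 ≈ 40.98%


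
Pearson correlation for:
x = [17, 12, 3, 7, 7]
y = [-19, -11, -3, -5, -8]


n=5, Σx=46, Σy=-46, Σxy=-555, Σx²=540, Σy²=580
r = (5×(-555) - 46×(-46))/√((5×540 - 46²)(5×580 - (-46)²))
= -659/√(584×784) = -659/√457856 ≈ -659/676.6506 ≈ -0.9739

r ≈ -0.9739


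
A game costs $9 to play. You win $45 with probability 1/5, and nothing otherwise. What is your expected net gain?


E[gain] = (45-9)×1/5 + (-9)×4/5
= 36/5 - 36/5 = 0

Expected net gain = $0 ≈ $0.00


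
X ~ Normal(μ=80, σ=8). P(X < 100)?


z = (100-80)/8 = 2.5
P(Z < 2.5) = 0.9938

P(X < 100) ≈ 0.9938


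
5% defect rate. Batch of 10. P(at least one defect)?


P(all good) = (19/20)^10 = 6131066257801/10240000000000
P(≥1 defect) = 4108933742199/10240000000000

P = 4108933742199/10240000000000 ≈ 40.13%


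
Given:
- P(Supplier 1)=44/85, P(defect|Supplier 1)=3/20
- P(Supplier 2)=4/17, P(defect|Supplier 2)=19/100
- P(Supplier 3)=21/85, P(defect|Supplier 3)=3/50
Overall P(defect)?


P(B) = Σ P(B|Aᵢ)×P(Aᵢ)
  3/20×44/85 = 33/425
  19/100×4/17 = 19/425
  3/50×21/85 = 63/4250
Sum = 583/4250

P(defect) = 583/4250 ≈ 13.72%


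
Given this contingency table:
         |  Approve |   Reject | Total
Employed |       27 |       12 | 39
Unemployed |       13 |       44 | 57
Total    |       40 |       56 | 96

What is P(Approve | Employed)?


P(Approve | Employed) = 27/(27+12) = 27/39 = 9/13

P(Approve|Employed) = 9/13 ≈ 69.23%


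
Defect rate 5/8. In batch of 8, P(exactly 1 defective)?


Binomial: P(X=1) = C(8,1)×p^1×(1-p)^7
= 8 × 5/8 × 2187/2097152 = 10935/2097152

P(X=1) = 10935/2097152 ≈ 0.52%


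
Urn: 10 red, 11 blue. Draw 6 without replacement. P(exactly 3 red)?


Hypergeometric: C(10,3)×C(11,3)/C(21,6)
= 120×165/54264 = 825/2261

P(X=3) = 825/2261 ≈ 36.49%


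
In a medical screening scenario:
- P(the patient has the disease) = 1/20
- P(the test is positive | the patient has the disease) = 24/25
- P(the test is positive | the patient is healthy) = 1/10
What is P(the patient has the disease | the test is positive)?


Using Bayes' theorem:
P(A|B) = P(B|A)·P(A) / P(B)

P(the test is positive) = 24/25 × 1/20 + 1/10 × 19/20
= 6/125 + 19/200 = 143/1000

P(the patient has the disease|the test is positive) = (6/125) / (143/1000) = 48/143

P(the patient has the disease|the test is positive) = 48/143 ≈ 33.57%


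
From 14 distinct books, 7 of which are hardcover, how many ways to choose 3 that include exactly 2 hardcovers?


Choose 2 of the 7 hardcovers and 1 of the other 7 books:
C(7,2)×C(7,1) = 21×7 = 147

147


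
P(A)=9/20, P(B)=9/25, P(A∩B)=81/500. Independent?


P(A)×P(B) = 81/500
P(A∩B) = 81/500
Equal ✓ → Independent

Yes, independent


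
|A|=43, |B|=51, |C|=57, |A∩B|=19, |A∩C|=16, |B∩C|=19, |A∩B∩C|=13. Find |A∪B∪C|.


|A∪B∪C| = 43+51+57-19-16-19+13 = 110

|A∪B∪C| = 110


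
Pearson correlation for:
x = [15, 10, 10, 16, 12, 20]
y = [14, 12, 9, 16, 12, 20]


n=6, Σx=83, Σy=83, Σxy=1220, Σx²=1225, Σy²=1221
r = (6×1220 - 83×83)/√((6×1225 - 83²)(6×1221 - 83²))
= 431/√(461×437) = 431/√201457 ≈ 431/448.8396 ≈ 0.9603

r ≈ 0.9603


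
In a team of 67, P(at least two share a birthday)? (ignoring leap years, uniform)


P(all different) = Π(365-i)/365 for i=0..66
= 0.001560
P(match) = 1 - 0.001560 = 0.998440

P ≈ 0.9984 ≈ 99.84%


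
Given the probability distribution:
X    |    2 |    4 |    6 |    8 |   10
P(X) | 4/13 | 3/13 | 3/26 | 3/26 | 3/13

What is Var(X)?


E[X] = 71/13
E[X²] = 514/13
Var(X) = E[X²] - (E[X])² = 514/13 - 5041/169 = 1641/169

Var(X) = 1641/169 ≈ 9.7101


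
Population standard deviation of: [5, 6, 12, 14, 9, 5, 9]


Mean = 60/7
  (5-60/7)²=625/49
  (6-60/7)²=324/49
  (12-60/7)²=576/49
  (14-60/7)²=1444/49
  (9-60/7)²=9/49
  (5-60/7)²=625/49
  (9-60/7)²=9/49
Σ(x-μ)² = 516/7
σ² = (516/7)/7 = 516/49

σ = √(516/49) ≈ 3.2451


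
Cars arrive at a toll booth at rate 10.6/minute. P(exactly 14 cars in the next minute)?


Poisson(λ=10.6): P(X=14) = e^(-λ)×λ^k/k!
= e^(-10.6) × 10.6^14 / 14!
≈ 2.491600973e-05 × 2.26090395575e+14 / 87178291200 ≈ 0.064618

P(X=14) ≈ 0.064618 ≈ 6.46%


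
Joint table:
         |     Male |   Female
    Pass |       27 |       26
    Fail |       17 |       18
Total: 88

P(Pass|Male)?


P(Pass|Male) = 27/(27+17) = 27/44

P = 27/44 ≈ 61.36%


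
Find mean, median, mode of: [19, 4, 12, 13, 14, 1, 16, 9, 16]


Sorted: [1, 4, 9, 12, 13, 14, 16, 16, 19]
Mean = 104/9
Median = 13
Freq: {19: 1, 4: 1, 12: 1, 13: 1, 14: 1, 1: 1, 16: 2, 9: 1}
Mode: [16]

Mean=104/9, Median=13, Mode=16


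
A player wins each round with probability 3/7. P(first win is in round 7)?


Geometric: P(X=7) = (1-p)^(k-1)×p = (4/7)^6×3/7 = 12288/823543

P(X=7) = 12288/823543 ≈ 1.49%


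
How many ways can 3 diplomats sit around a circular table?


Circular arrangements of 3 distinct objects: fix one position to break rotational symmetry.
(n-1)! = 2! = 2

2


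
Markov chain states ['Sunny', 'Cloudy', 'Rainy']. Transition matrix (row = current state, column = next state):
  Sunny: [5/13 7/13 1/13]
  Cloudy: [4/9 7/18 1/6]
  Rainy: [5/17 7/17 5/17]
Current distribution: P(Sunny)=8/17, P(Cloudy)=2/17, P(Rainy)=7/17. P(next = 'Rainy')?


P(next=Rainy) = Σᵢ P(now=i)×P(i→Rainy)
= 8/17×1/13 + 2/17×1/6 + 7/17×5/17
= 8/221 + 1/51 + 35/289 = 1994/11271

P = 1994/11271 ≈ 0.1769


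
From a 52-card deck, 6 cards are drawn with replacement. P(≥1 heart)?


P(not a heart) = 39/52 = 3/4
P(none in 6 draws) = (3/4)^6 = 729/4096
P(≥1 heart) = 1 - 729/4096 = 3367/4096

P = 3367/4096 ≈ 82.20%


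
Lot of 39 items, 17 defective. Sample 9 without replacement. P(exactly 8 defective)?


Hypergeometric: C(17,8)×C(22,1)/C(39,9)
= 24310×22/211915132 = 55/21793

P(X=8) = 55/21793 ≈ 0.25%


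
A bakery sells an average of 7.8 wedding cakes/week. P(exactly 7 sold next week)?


Poisson(λ=7.8): P(X=7) = e^(-λ)×λ^k/k!
= e^(-7.8) × 7.8^7 / 7!
≈ 0.000409734979 × 1756556.88549 / 5040 ≈ 0.142802

P(X=7) ≈ 0.142802 ≈ 14.28%


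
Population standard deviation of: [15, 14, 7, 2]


Mean = 38/4 = 19/2
  (15-19/2)²=121/4
  (14-19/2)²=81/4
  (7-19/2)²=25/4
  (2-19/2)²=225/4
Σ(x-μ)² = 113
σ² = 113/4

σ = √(113/4) ≈ 5.3151


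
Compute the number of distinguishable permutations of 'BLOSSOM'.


Letters: 7, freq: {'B': 1, 'L': 1, 'O': 2, 'S': 2, 'M': 1}
7!/(1!×1!×2!×2!×1!) = 5040/4 = 1260

1260


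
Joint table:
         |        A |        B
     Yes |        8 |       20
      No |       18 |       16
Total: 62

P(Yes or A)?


P(Yes∨A) = P(Yes) + P(A) - P(Yes∧A)
= (28 + 26 - 8)/62 = 46/62 = 23/31

P = 23/31 ≈ 74.19%


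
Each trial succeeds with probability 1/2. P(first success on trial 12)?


Geometric: P(X=12) = (1-p)^(k-1)×p = (1/2)^11×1/2 = 1/4096

P(X=12) = 1/4096 ≈ 0.02%


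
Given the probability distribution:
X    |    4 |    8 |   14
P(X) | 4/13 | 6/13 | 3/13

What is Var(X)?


E[X] = 106/13
E[X²] = 1036/13
Var(X) = E[X²] - (E[X])² = 1036/13 - 11236/169 = 2232/169

Var(X) = 2232/169 ≈ 13.2071


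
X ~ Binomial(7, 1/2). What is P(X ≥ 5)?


P(X ≥ 5) = Σ P(X=i) for i=5..7
P(X=5) = 21/128
P(X=6) = 7/128
P(X=7) = 1/128
Sum = 29/128

P(X ≥ 5) = 29/128 ≈ 22.66%


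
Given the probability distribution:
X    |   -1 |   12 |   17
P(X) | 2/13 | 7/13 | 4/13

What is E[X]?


E[X] = Σ x·P(X=x)
= (-1)×(2/13) + (12)×(7/13) + (17)×(4/13)
= 150/13

E[X] = 150/13


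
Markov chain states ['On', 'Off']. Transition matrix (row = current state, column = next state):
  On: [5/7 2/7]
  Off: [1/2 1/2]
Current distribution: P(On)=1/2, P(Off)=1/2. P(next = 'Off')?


P(next=Off) = Σᵢ P(now=i)×P(i→Off)
= 1/2×2/7 + 1/2×1/2
= 1/7 + 1/4 = 11/28

P = 11/28 ≈ 0.3929
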